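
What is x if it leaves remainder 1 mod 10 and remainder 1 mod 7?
1

Using Chinese Remainder Theorem:
M = 10 × 7 = 70
M1 = 7, M2 = 10
y1 = 7^(-1) mod 10 = 3
y2 = 10^(-1) mod 7 = 5
x = (1×7×3 + 1×10×5) mod 70 = 1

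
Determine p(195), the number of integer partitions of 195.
2580840212973

p(n) counts ways to write n as a sum of positive integers (order ignored).
Euler's pentagonal recurrence: p(k) = p(k-1) + p(k-2) - p(k-5) - p(k-7) + p(k-12) + p(k-15) - ... (offsets j(3j∓1)/2, signs ++--, p(0)=1, p(<0)=0).
DP table for k = 0..194: p(0)=1, p(1)=1, p(2)=2, p(3)=3, p(4)=5, p(5)=7, p(6)=11, p(7)=15, p(8)=22, p(9)=30, p(10)=42, p(11)=56, p(12)=77, p(13)=101, p(14)=135, p(15)=176, p(16)=231, p(17)=297, p(18)=385, p(19)=490, p(20)=627, p(21)=792, p(22)=1002, p(23)=1255, p(24)=1575, p(25)=1958, p(26)=2436, p(27)=3010, p(28)=3718, p(29)=4565, p(30)=5604, p(31)=6842, p(32)=8349, p(33)=10143, p(34)=12310, p(35)=14883, p(36)=17977, p(37)=21637, p(38)=26015, p(39)=31185, p(40)=37338, p(41)=44583, p(42)=53174, p(43)=63261, p(44)=75175, p(45)=89134, p(46)=105558, p(47)=124754, p(48)=147273, p(49)=173525, p(50)=204226, p(51)=239943, p(52)=281589, p(53)=329931, p(54)=386155, p(55)=451276, p(56)=526823, p(57)=614154, p(58)=715220, p(59)=831820, p(60)=966467, p(61)=1121505, p(62)=1300156, p(63)=1505499, p(64)=1741630, p(65)=2012558, p(66)=2323520, p(67)=2679689, p(68)=3087735, p(69)=3554345, p(70)=4087968, p(71)=4697205, p(72)=5392783, p(73)=6185689, p(74)=7089500, p(75)=8118264, p(76)=9289091, p(77)=10619863, p(78)=12132164, p(79)=13848650, p(80)=15796476, p(81)=18004327, p(82)=20506255, p(83)=23338469, p(84)=26543660, p(85)=30167357, p(86)=34262962, p(87)=38887673, p(88)=44108109, p(89)=49995925, p(90)=56634173, p(91)=64112359, p(92)=72533807, p(93)=82010177, p(94)=92669720, p(95)=104651419, p(96)=118114304, p(97)=133230930, p(98)=150198136, p(99)=169229875, p(100)=190569292, p(101)=214481126, p(102)=241265379, p(103)=271248950, p(104)=304801365, p(105)=342325709, p(106)=384276336, p(107)=431149389, p(108)=483502844, p(109)=541946240, p(110)=607163746, p(111)=679903203, p(112)=761002156, p(113)=851376628, p(114)=952050665, p(115)=1064144451, p(116)=1188908248, p(117)=1327710076, p(118)=1482074143, p(119)=1653668665, p(120)=1844349560, p(121)=2056148051, p(122)=2291320912, p(123)=2552338241, p(124)=2841940500, p(125)=3163127352, p(126)=3519222692, p(127)=3913864295, p(128)=4351078600, p(129)=4835271870, p(130)=5371315400, p(131)=5964539504, p(132)=6620830889, p(133)=7346629512, p(134)=8149040695, p(135)=9035836076, p(136)=10015581680, p(137)=11097645016, p(138)=12292341831, p(139)=13610949895, p(140)=15065878135, p(141)=16670689208, p(142)=18440293320, p(143)=20390982757, p(144)=22540654445, p(145)=24908858009, p(146)=27517052599, p(147)=30388671978, p(148)=33549419497, p(149)=37027355200, p(150)=40853235313, p(151)=45060624582, p(152)=49686288421, p(153)=54770336324, p(154)=60356673280, p(155)=66493182097, p(156)=73232243759, p(157)=80630964769, p(158)=88751778802, p(159)=97662728555, p(160)=107438159466, p(161)=118159068427, p(162)=129913904637, p(163)=142798995930, p(164)=156919475295, p(165)=172389800255, p(166)=189334822579, p(167)=207890420102, p(168)=228204732751, p(169)=250438925115, p(170)=274768617130, p(171)=301384802048, p(172)=330495499613, p(173)=362326859895, p(174)=397125074750, p(175)=435157697830, p(176)=476715857290, p(177)=522115831195, p(178)=571701605655, p(179)=625846753120, p(180)=684957390936, p(181)=749474411781, p(182)=819876908323, p(183)=896684817527, p(184)=980462880430, p(185)=1071823774337, p(186)=1171432692373, p(187)=1280011042268, p(188)=1398341745571, p(189)=1527273599625, p(190)=1667727404093, p(191)=1820701100652, p(192)=1987276856363, p(193)=2168627105469, p(194)=2366022741845.
Final step: p(195) = p(194) + p(193) - p(190) - p(188) + p(183) + p(180) - p(173) - p(169) + p(160) + p(155) - p(144) - p(138) + p(125) + p(118) - p(103) - p(95) + p(78) + p(69) - p(50) - p(40) + p(19) + p(8)
= 2366022741845 + 2168627105469 - 1667727404093 - 1398341745571 + 896684817527 + 684957390936 - 362326859895 - 250438925115 + 107438159466 + 66493182097 - 22540654445 - 12292341831 + 3163127352 + 1482074143 - 271248950 - 104651419 + 12132164 + 3554345 - 204226 - 37338 + 490 + 22
= 2580840212973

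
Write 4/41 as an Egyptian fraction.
1/11 + 1/151 + 1/34051 + 1/2318907151

Greedy algorithm:
4/41: ceiling(41/4) = 11, use 1/11
3/451: ceiling(451/3) = 151, use 1/151
2/68101: ceiling(68101/2) = 34051, use 1/34051
1/2318907151: ceiling(2318907151/1) = 2318907151, use 1/2318907151
Result: 4/41 = 1/11 + 1/151 + 1/34051 + 1/2318907151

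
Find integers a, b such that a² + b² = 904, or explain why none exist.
2² + 30² (a=2, b=30)

Factorization: 904 = 2^3 × 113
By Fermat: n is sum of two squares iff every prime p ≡ 3 (mod 4) appears to even power.
All primes ≡ 3 (mod 4) appear to even power.
Search a = 0, 1, 2, … for 904 - a² a perfect square: first hit at a = 2: 904 - 4 = 900 = 30².
904 = 2² + 30² = 4 + 900 ✓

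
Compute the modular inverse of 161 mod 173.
72

gcd(161, 173) = 1, so the inverse exists.
Extended Euclidean algorithm on (173, 161):
173 = 1 × 161 + 12  ⟹  12 = (1)·173 + (-1)·161
161 = 13 × 12 + 5  ⟹  5 = (-13)·173 + (14)·161
12 = 2 × 5 + 2  ⟹  2 = (27)·173 + (-29)·161
5 = 2 × 2 + 1  ⟹  1 = (-67)·173 + (72)·161
So (72)·161 ≡ 1 (mod 173), i.e. 161^(-1) ≡ 72 (mod 173).
Check: 161 × 72 = 11592 ≡ 1 (mod 173)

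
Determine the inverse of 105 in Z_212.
105

gcd(105, 212) = 1, so the inverse exists.
Extended Euclidean algorithm on (212, 105):
212 = 2 × 105 + 2  ⟹  2 = (1)·212 + (-2)·105
105 = 52 × 2 + 1  ⟹  1 = (-52)·212 + (105)·105
So (105)·105 ≡ 1 (mod 212), i.e. 105^(-1) ≡ 105 (mod 212).
Check: 105 × 105 = 11025 ≡ 1 (mod 212)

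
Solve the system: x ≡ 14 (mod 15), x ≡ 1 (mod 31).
404

Using Chinese Remainder Theorem:
M = 15 × 31 = 465
M1 = 31, M2 = 15
y1 = 31^(-1) mod 15 = 1
y2 = 15^(-1) mod 31 = 29
x = (14×31×1 + 1×15×29) mod 465 = 404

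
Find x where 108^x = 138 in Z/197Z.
34

Baby-step giant-step with step n = ⌈√197⌉ = 15.
Baby steps 108^j mod 197 (j:value) for j=0..14: 0:1, 1:108, 2:41, 3:94, 4:105, 5:111, 6:168, 7:20, 8:190, 9:32, 10:107, 11:130, 12:53, 13:11, 14:6.
Giant-step multiplier: 108^(-15) ≡ 108^(196-15) = 108^181 ≡ 159 (mod 197).
Giant steps γ_i = 138·159^i mod 197: γ_0=138, γ_1=75, γ_2=105 (in table at j=4).
x = i·n + j = 2·15 + 4 = 34.
Check: 108^34 ≡ 138 (mod 197).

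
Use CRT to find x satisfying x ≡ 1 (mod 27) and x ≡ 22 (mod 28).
190

Using Chinese Remainder Theorem:
M = 27 × 28 = 756
M1 = 28, M2 = 27
y1 = 28^(-1) mod 27 = 1
y2 = 27^(-1) mod 28 = 27
x = (1×28×1 + 22×27×27) mod 756 = 190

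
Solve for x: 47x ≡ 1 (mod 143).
70

gcd(47, 143) = 1, so the inverse exists.
Extended Euclidean algorithm on (143, 47):
143 = 3 × 47 + 2  ⟹  2 = (1)·143 + (-3)·47
47 = 23 × 2 + 1  ⟹  1 = (-23)·143 + (70)·47
So (70)·47 ≡ 1 (mod 143), i.e. 47^(-1) ≡ 70 (mod 143).
Check: 47 × 70 = 3290 ≡ 1 (mod 143)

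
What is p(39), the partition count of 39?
31185

p(n) counts ways to write n as a sum of positive integers (order ignored).
Euler's pentagonal recurrence: p(k) = p(k-1) + p(k-2) - p(k-5) - p(k-7) + p(k-12) + p(k-15) - ... (offsets j(3j∓1)/2, signs ++--, p(0)=1, p(<0)=0).
DP table for k = 0..38: p(0)=1, p(1)=1, p(2)=2, p(3)=3, p(4)=5, p(5)=7, p(6)=11, p(7)=15, p(8)=22, p(9)=30, p(10)=42, p(11)=56, p(12)=77, p(13)=101, p(14)=135, p(15)=176, p(16)=231, p(17)=297, p(18)=385, p(19)=490, p(20)=627, p(21)=792, p(22)=1002, p(23)=1255, p(24)=1575, p(25)=1958, p(26)=2436, p(27)=3010, p(28)=3718, p(29)=4565, p(30)=5604, p(31)=6842, p(32)=8349, p(33)=10143, p(34)=12310, p(35)=14883, p(36)=17977, p(37)=21637, p(38)=26015.
Final step: p(39) = p(38) + p(37) - p(34) - p(32) + p(27) + p(24) - p(17) - p(13) + p(4)
= 26015 + 21637 - 12310 - 8349 + 3010 + 1575 - 297 - 101 + 5
= 31185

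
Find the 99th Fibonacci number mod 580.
146

Matrix identity: Q^n = [[F_(n+1), F_n], [F_n, F_(n-1)]] with Q = [[1,1],[1,0]].
n = 99 = 1100011₂. Square-and-multiply, entries mod 580:
Q^1 = [[1,1],[1,0]]
Q^3 = (Q^1)²·Q = [[3,2],[2,1]]
Q^6 = (Q^3)² = [[13,8],[8,5]]
Q^12 = (Q^6)² = [[233,144],[144,89]]
Q^24 = (Q^12)² = [[205,548],[548,237]]
Q^49 = (Q^24)²·Q = [[485,129],[129,356]]
Q^99 = (Q^49)²·Q = [[175,146],[146,29]]
F_99 mod 580 = Q^99[0][1] = 146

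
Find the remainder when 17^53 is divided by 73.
7

Repeated squaring. Binary of 53 = 110101.
17^1 ≡ 17 (mod 73); 17^2 ≡ 70 (mod 73); 17^4 ≡ 9 (mod 73); 17^8 ≡ 8 (mod 73); 17^16 ≡ 64 (mod 73); 17^32 ≡ 8 (mod 73)
17^53 = 17^1 × 17^4 × 17^16 × 17^32 ≡ 7 (mod 73)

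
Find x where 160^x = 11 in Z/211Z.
156

Baby-step giant-step with step n = ⌈√211⌉ = 15.
Baby steps 160^j mod 211 (j:value) for j=0..14: 0:1, 1:160, 2:69, 3:68, 4:119, 5:50, 6:193, 7:74, 8:24, 9:42, 10:179, 11:155, 12:113, 13:145, 14:201.
Giant-step multiplier: 160^(-15) ≡ 160^(210-15) = 160^195 ≡ 12 (mod 211).
Giant steps γ_i = 11·12^i mod 211: γ_0=11, γ_1=132, γ_2=107, γ_3=18, γ_4=5, γ_5=60, γ_6=87, γ_7=200, γ_8=79, γ_9=104, γ_10=193 (in table at j=6).
x = i·n + j = 10·15 + 6 = 156.
Check: 160^156 ≡ 11 (mod 211).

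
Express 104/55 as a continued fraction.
[1; 1, 8, 6]

Euclidean algorithm steps:
104 = 1 × 55 + 49
55 = 1 × 49 + 6
49 = 8 × 6 + 1
6 = 6 × 1 + 0
Continued fraction: [1; 1, 8, 6]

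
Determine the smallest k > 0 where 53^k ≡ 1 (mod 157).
156

157 is prime, so ord(53) divides φ(157) = 156.
Divisors of 156: 1, 2, 3, 4, 6, 12, 13, 26, 39, 52, 78, 156.
Repeated squaring: 53^1 ≡ 53, 53^2 ≡ 140, 53^4 ≡ 132, 53^8 ≡ 154, 53^16 ≡ 9, 53^32 ≡ 81, 53^64 ≡ 124, 53^128 ≡ 147 (mod 157).
Test 53^d mod 157 for each divisor d in increasing order:
53^1 ≡ 53
53^2 ≡ 140
53^3 = 53^2·53^1 ≡ 41
53^4 ≡ 132
53^6 = 53^4·53^2 ≡ 111
53^12 = 53^8·53^4 ≡ 75
53^13 = 53^8·53^4·53^1 ≡ 50
53^26 = 53^16·53^8·53^2 ≡ 145
53^39 = 53^32·53^4·53^2·53^1 ≡ 28
53^52 = 53^32·53^16·53^4 ≡ 144
53^78 = 53^64·53^8·53^4·53^2 ≡ 156
53^156 = 53^128·53^16·53^8·53^4 ≡ 1  ← first divisor giving 1
The order is 156.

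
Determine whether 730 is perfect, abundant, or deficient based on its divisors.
deficient

Proper divisors of 730: sum = 1 + 2 + 5 + 10 + 73 + 146 + 365 = 602
Since 602 < 730, 730 is deficient.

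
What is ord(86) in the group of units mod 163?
54

163 is prime, so ord(86) divides φ(163) = 162.
Divisors of 162: 1, 2, 3, 6, 9, 18, 27, 54, 81, 162.
Repeated squaring: 86^1 ≡ 86, 86^2 ≡ 61, 86^4 ≡ 135, 86^8 ≡ 132, 86^16 ≡ 146, 86^32 ≡ 126, 86^64 ≡ 65, 86^128 ≡ 150 (mod 163).
Test 86^d mod 163 for each divisor d in increasing order:
86^1 ≡ 86
86^2 ≡ 61
86^3 = 86^2·86^1 ≡ 30
86^6 = 86^4·86^2 ≡ 85
86^9 = 86^8·86^1 ≡ 105
86^18 = 86^16·86^2 ≡ 104
86^27 = 86^16·86^8·86^2·86^1 ≡ 162
86^54 = 86^32·86^16·86^4·86^2 ≡ 1  ← first divisor giving 1
The order is 54.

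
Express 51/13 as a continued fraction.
[3; 1, 12]

Euclidean algorithm steps:
51 = 3 × 13 + 12
13 = 1 × 12 + 1
12 = 12 × 1 + 0
Continued fraction: [3; 1, 12]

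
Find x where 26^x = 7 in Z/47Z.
36

Baby-step giant-step with step n = ⌈√47⌉ = 7.
Baby steps 26^j mod 47 (j:value) for j=0..6: 0:1, 1:26, 2:18, 3:45, 4:42, 5:11, 6:4.
Giant-step multiplier: 26^(-7) ≡ 26^(46-7) = 26^39 ≡ 33 (mod 47).
Giant steps γ_i = 7·33^i mod 47: γ_0=7, γ_1=43, γ_2=9, γ_3=15, γ_4=25, γ_5=26 (in table at j=1).
x = i·n + j = 5·7 + 1 = 36.
Check: 26^36 ≡ 7 (mod 47).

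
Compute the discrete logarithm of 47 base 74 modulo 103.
17

Baby-step giant-step with step n = ⌈√103⌉ = 11.
Baby steps 74^j mod 103 (j:value) for j=0..10: 0:1, 1:74, 2:17, 3:22, 4:83, 5:65, 6:72, 7:75, 8:91, 9:39, 10:2.
Giant-step multiplier: 74^(-11) ≡ 74^(102-11) = 74^91 ≡ 87 (mod 103).
Giant steps γ_i = 47·87^i mod 103: γ_0=47, γ_1=72 (in table at j=6).
x = i·n + j = 1·11 + 6 = 17.
Check: 74^17 ≡ 47 (mod 103).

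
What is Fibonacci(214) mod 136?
135

Matrix identity: Q^n = [[F_(n+1), F_n], [F_n, F_(n-1)]] with Q = [[1,1],[1,0]].
n = 214 = 11010110₂. Square-and-multiply, entries mod 136:
Q^1 = [[1,1],[1,0]]
Q^3 = (Q^1)²·Q = [[3,2],[2,1]]
Q^6 = (Q^3)² = [[13,8],[8,5]]
Q^13 = (Q^6)²·Q = [[105,97],[97,8]]
Q^26 = (Q^13)² = [[34,81],[81,89]]
Q^53 = (Q^26)²·Q = [[0,101],[101,35]]
Q^107 = (Q^53)²·Q = [[0,1],[1,135]]
Q^214 = (Q^107)² = [[1,135],[135,2]]
F_214 mod 136 = Q^214[0][1] = 135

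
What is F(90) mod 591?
82

Matrix identity: Q^n = [[F_(n+1), F_n], [F_n, F_(n-1)]] with Q = [[1,1],[1,0]].
n = 90 = 1011010₂. Square-and-multiply, entries mod 591:
Q^1 = [[1,1],[1,0]]
Q^2 = (Q^1)² = [[2,1],[1,1]]
Q^5 = (Q^2)²·Q = [[8,5],[5,3]]
Q^11 = (Q^5)²·Q = [[144,89],[89,55]]
Q^22 = (Q^11)² = [[289,572],[572,308]]
Q^45 = (Q^22)²·Q = [[437,551],[551,477]]
Q^90 = (Q^45)² = [[494,82],[82,412]]
F_90 mod 591 = Q^90[0][1] = 82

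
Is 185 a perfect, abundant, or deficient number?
deficient

Proper divisors of 185: sum = 1 + 5 + 37 = 43
Since 43 < 185, 185 is deficient.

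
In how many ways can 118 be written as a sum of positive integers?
1482074143

p(n) counts ways to write n as a sum of positive integers (order ignored).
Euler's pentagonal recurrence: p(k) = p(k-1) + p(k-2) - p(k-5) - p(k-7) + p(k-12) + p(k-15) - ... (offsets j(3j∓1)/2, signs ++--, p(0)=1, p(<0)=0).
DP table for k = 0..117: p(0)=1, p(1)=1, p(2)=2, p(3)=3, p(4)=5, p(5)=7, p(6)=11, p(7)=15, p(8)=22, p(9)=30, p(10)=42, p(11)=56, p(12)=77, p(13)=101, p(14)=135, p(15)=176, p(16)=231, p(17)=297, p(18)=385, p(19)=490, p(20)=627, p(21)=792, p(22)=1002, p(23)=1255, p(24)=1575, p(25)=1958, p(26)=2436, p(27)=3010, p(28)=3718, p(29)=4565, p(30)=5604, p(31)=6842, p(32)=8349, p(33)=10143, p(34)=12310, p(35)=14883, p(36)=17977, p(37)=21637, p(38)=26015, p(39)=31185, p(40)=37338, p(41)=44583, p(42)=53174, p(43)=63261, p(44)=75175, p(45)=89134, p(46)=105558, p(47)=124754, p(48)=147273, p(49)=173525, p(50)=204226, p(51)=239943, p(52)=281589, p(53)=329931, p(54)=386155, p(55)=451276, p(56)=526823, p(57)=614154, p(58)=715220, p(59)=831820, p(60)=966467, p(61)=1121505, p(62)=1300156, p(63)=1505499, p(64)=1741630, p(65)=2012558, p(66)=2323520, p(67)=2679689, p(68)=3087735, p(69)=3554345, p(70)=4087968, p(71)=4697205, p(72)=5392783, p(73)=6185689, p(74)=7089500, p(75)=8118264, p(76)=9289091, p(77)=10619863, p(78)=12132164, p(79)=13848650, p(80)=15796476, p(81)=18004327, p(82)=20506255, p(83)=23338469, p(84)=26543660, p(85)=30167357, p(86)=34262962, p(87)=38887673, p(88)=44108109, p(89)=49995925, p(90)=56634173, p(91)=64112359, p(92)=72533807, p(93)=82010177, p(94)=92669720, p(95)=104651419, p(96)=118114304, p(97)=133230930, p(98)=150198136, p(99)=169229875, p(100)=190569292, p(101)=214481126, p(102)=241265379, p(103)=271248950, p(104)=304801365, p(105)=342325709, p(106)=384276336, p(107)=431149389, p(108)=483502844, p(109)=541946240, p(110)=607163746, p(111)=679903203, p(112)=761002156, p(113)=851376628, p(114)=952050665, p(115)=1064144451, p(116)=1188908248, p(117)=1327710076.
Final step: p(118) = p(117) + p(116) - p(113) - p(111) + p(106) + p(103) - p(96) - p(92) + p(83) + p(78) - p(67) - p(61) + p(48) + p(41) - p(26) - p(18) + p(1)
= 1327710076 + 1188908248 - 851376628 - 679903203 + 384276336 + 271248950 - 118114304 - 72533807 + 23338469 + 12132164 - 2679689 - 1121505 + 147273 + 44583 - 2436 - 385 + 1
= 1482074143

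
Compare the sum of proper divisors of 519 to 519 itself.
deficient

Proper divisors of 519: sum = 1 + 3 + 173 = 177
Since 177 < 519, 519 is deficient.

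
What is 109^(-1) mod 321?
268

gcd(109, 321) = 1, so the inverse exists.
Extended Euclidean algorithm on (321, 109):
321 = 2 × 109 + 103  ⟹  103 = (1)·321 + (-2)·109
109 = 1 × 103 + 6  ⟹  6 = (-1)·321 + (3)·109
103 = 17 × 6 + 1  ⟹  1 = (18)·321 + (-53)·109
So (-53)·109 ≡ 1 (mod 321), i.e. 109^(-1) ≡ -53 ≡ 268 (mod 321).
Check: 109 × 268 = 29212 ≡ 1 (mod 321)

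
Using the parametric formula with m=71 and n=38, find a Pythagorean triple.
(3597, 5396, 6485)

Euclid's formula: a = m² - n², b = 2mn, c = m² + n²
m = 71, n = 38
a = 71² - 38² = 5041 - 1444 = 3597
b = 2 × 71 × 38 = 5396
c = 71² + 38² = 5041 + 1444 = 6485
Verification: 3597² + 5396² = 12938409 + 29116816 = 42055225 = 6485² ✓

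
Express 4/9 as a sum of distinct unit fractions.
1/3 + 1/9

Greedy algorithm:
4/9: ceiling(9/4) = 3, use 1/3
1/9: ceiling(9/1) = 9, use 1/9
Result: 4/9 = 1/3 + 1/9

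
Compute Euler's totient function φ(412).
204

412 = 2^2 × 103
φ(n) = n × ∏(1 - 1/p) for each prime p dividing n
φ(412) = 412 × (1 - 1/2) × (1 - 1/103) = 204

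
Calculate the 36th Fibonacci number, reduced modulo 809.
257

Matrix identity: Q^n = [[F_(n+1), F_n], [F_n, F_(n-1)]] with Q = [[1,1],[1,0]].
n = 36 = 100100₂. Square-and-multiply, entries mod 809:
Q^1 = [[1,1],[1,0]]
Q^2 = (Q^1)² = [[2,1],[1,1]]
Q^4 = (Q^2)² = [[5,3],[3,2]]
Q^9 = (Q^4)²·Q = [[55,34],[34,21]]
Q^18 = (Q^9)² = [[136,157],[157,788]]
Q^36 = (Q^18)² = [[268,257],[257,11]]
F_36 mod 809 = Q^36[0][1] = 257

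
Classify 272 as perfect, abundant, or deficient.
abundant

Proper divisors of 272: sum = 1 + 2 + 4 + 8 + 16 + 17 + 34 + 68 + 136 = 286
Since 286 > 272, 272 is abundant.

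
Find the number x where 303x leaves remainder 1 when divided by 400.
367

gcd(303, 400) = 1, so the inverse exists.
Extended Euclidean algorithm on (400, 303):
400 = 1 × 303 + 97  ⟹  97 = (1)·400 + (-1)·303
303 = 3 × 97 + 12  ⟹  12 = (-3)·400 + (4)·303
97 = 8 × 12 + 1  ⟹  1 = (25)·400 + (-33)·303
So (-33)·303 ≡ 1 (mod 400), i.e. 303^(-1) ≡ -33 ≡ 367 (mod 400).
Check: 303 × 367 = 111201 ≡ 1 (mod 400)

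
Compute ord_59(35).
29

59 is prime, so ord(35) divides φ(59) = 58.
Divisors of 58: 1, 2, 29, 58.
Repeated squaring: 35^1 ≡ 35, 35^2 ≡ 45, 35^4 ≡ 19, 35^8 ≡ 7, 35^16 ≡ 49, 35^32 ≡ 41 (mod 59).
Test 35^d mod 59 for each divisor d in increasing order:
35^1 ≡ 35
35^2 ≡ 45
35^29 = 35^16·35^8·35^4·35^1 ≡ 1  ← first divisor giving 1
The order is 29.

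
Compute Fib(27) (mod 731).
510

Matrix identity: Q^n = [[F_(n+1), F_n], [F_n, F_(n-1)]] with Q = [[1,1],[1,0]].
n = 27 = 11011₂. Square-and-multiply, entries mod 731:
Q^1 = [[1,1],[1,0]]
Q^3 = (Q^1)²·Q = [[3,2],[2,1]]
Q^6 = (Q^3)² = [[13,8],[8,5]]
Q^13 = (Q^6)²·Q = [[377,233],[233,144]]
Q^27 = (Q^13)²·Q = [[557,510],[510,47]]
F_27 mod 731 = Q^27[0][1] = 510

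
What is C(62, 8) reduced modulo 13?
6

Using Lucas' theorem:
Write n=62 and k=8 in base 13:
n in base 13: [4, 10]
k in base 13: [0, 8]
C(62,8) mod 13 = ∏ C(n_i, k_i) mod 13
Digit binomials (mod 13): C(4,0) = 1; C(10,8) = 45 ≡ 6
Product: 1 × 6 = 6 ≡ 6 (mod 13)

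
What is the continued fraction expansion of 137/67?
[2; 22, 3]

Euclidean algorithm steps:
137 = 2 × 67 + 3
67 = 22 × 3 + 1
3 = 3 × 1 + 0
Continued fraction: [2; 22, 3]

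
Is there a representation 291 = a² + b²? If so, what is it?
Not possible

Factorization: 291 = 3 × 97
By Fermat: n is sum of two squares iff every prime p ≡ 3 (mod 4) appears to even power.
Prime(s) ≡ 3 (mod 4) with odd exponent: [(3, 1)]
Therefore 291 cannot be expressed as a² + b².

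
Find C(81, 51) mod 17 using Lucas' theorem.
4

Using Lucas' theorem:
Write n=81 and k=51 in base 17:
n in base 17: [4, 13]
k in base 17: [3, 0]
C(81,51) mod 17 = ∏ C(n_i, k_i) mod 17
Digit binomials (mod 17): C(4,3) = 4; C(13,0) = 1
Product: 4 × 1 = 4 ≡ 4 (mod 17)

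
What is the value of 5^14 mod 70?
25

Repeated squaring. Binary of 14 = 1110.
5^1 ≡ 5 (mod 70); 5^2 ≡ 25 (mod 70); 5^4 ≡ 65 (mod 70); 5^8 ≡ 25 (mod 70)
5^14 = 5^2 × 5^4 × 5^8 ≡ 25 (mod 70)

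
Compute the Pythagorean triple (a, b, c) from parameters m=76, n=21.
(5335, 3192, 6217)

Euclid's formula: a = m² - n², b = 2mn, c = m² + n²
m = 76, n = 21
a = 76² - 21² = 5776 - 441 = 5335
b = 2 × 76 × 21 = 3192
c = 76² + 21² = 5776 + 441 = 6217
Verification: 5335² + 3192² = 28462225 + 10188864 = 38651089 = 6217² ✓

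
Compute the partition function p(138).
12292341831

p(n) counts ways to write n as a sum of positive integers (order ignored).
Euler's pentagonal recurrence: p(k) = p(k-1) + p(k-2) - p(k-5) - p(k-7) + p(k-12) + p(k-15) - ... (offsets j(3j∓1)/2, signs ++--, p(0)=1, p(<0)=0).
DP table for k = 0..137: p(0)=1, p(1)=1, p(2)=2, p(3)=3, p(4)=5, p(5)=7, p(6)=11, p(7)=15, p(8)=22, p(9)=30, p(10)=42, p(11)=56, p(12)=77, p(13)=101, p(14)=135, p(15)=176, p(16)=231, p(17)=297, p(18)=385, p(19)=490, p(20)=627, p(21)=792, p(22)=1002, p(23)=1255, p(24)=1575, p(25)=1958, p(26)=2436, p(27)=3010, p(28)=3718, p(29)=4565, p(30)=5604, p(31)=6842, p(32)=8349, p(33)=10143, p(34)=12310, p(35)=14883, p(36)=17977, p(37)=21637, p(38)=26015, p(39)=31185, p(40)=37338, p(41)=44583, p(42)=53174, p(43)=63261, p(44)=75175, p(45)=89134, p(46)=105558, p(47)=124754, p(48)=147273, p(49)=173525, p(50)=204226, p(51)=239943, p(52)=281589, p(53)=329931, p(54)=386155, p(55)=451276, p(56)=526823, p(57)=614154, p(58)=715220, p(59)=831820, p(60)=966467, p(61)=1121505, p(62)=1300156, p(63)=1505499, p(64)=1741630, p(65)=2012558, p(66)=2323520, p(67)=2679689, p(68)=3087735, p(69)=3554345, p(70)=4087968, p(71)=4697205, p(72)=5392783, p(73)=6185689, p(74)=7089500, p(75)=8118264, p(76)=9289091, p(77)=10619863, p(78)=12132164, p(79)=13848650, p(80)=15796476, p(81)=18004327, p(82)=20506255, p(83)=23338469, p(84)=26543660, p(85)=30167357, p(86)=34262962, p(87)=38887673, p(88)=44108109, p(89)=49995925, p(90)=56634173, p(91)=64112359, p(92)=72533807, p(93)=82010177, p(94)=92669720, p(95)=104651419, p(96)=118114304, p(97)=133230930, p(98)=150198136, p(99)=169229875, p(100)=190569292, p(101)=214481126, p(102)=241265379, p(103)=271248950, p(104)=304801365, p(105)=342325709, p(106)=384276336, p(107)=431149389, p(108)=483502844, p(109)=541946240, p(110)=607163746, p(111)=679903203, p(112)=761002156, p(113)=851376628, p(114)=952050665, p(115)=1064144451, p(116)=1188908248, p(117)=1327710076, p(118)=1482074143, p(119)=1653668665, p(120)=1844349560, p(121)=2056148051, p(122)=2291320912, p(123)=2552338241, p(124)=2841940500, p(125)=3163127352, p(126)=3519222692, p(127)=3913864295, p(128)=4351078600, p(129)=4835271870, p(130)=5371315400, p(131)=5964539504, p(132)=6620830889, p(133)=7346629512, p(134)=8149040695, p(135)=9035836076, p(136)=10015581680, p(137)=11097645016.
Final step: p(138) = p(137) + p(136) - p(133) - p(131) + p(126) + p(123) - p(116) - p(112) + p(103) + p(98) - p(87) - p(81) + p(68) + p(61) - p(46) - p(38) + p(21) + p(12)
= 11097645016 + 10015581680 - 7346629512 - 5964539504 + 3519222692 + 2552338241 - 1188908248 - 761002156 + 271248950 + 150198136 - 38887673 - 18004327 + 3087735 + 1121505 - 105558 - 26015 + 792 + 77
= 12292341831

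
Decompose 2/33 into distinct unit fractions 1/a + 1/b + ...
1/17 + 1/561

Greedy algorithm:
2/33: ceiling(33/2) = 17, use 1/17
1/561: ceiling(561/1) = 561, use 1/561
Result: 2/33 = 1/17 + 1/561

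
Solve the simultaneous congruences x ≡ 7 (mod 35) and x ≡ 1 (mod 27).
217

Using Chinese Remainder Theorem:
M = 35 × 27 = 945
M1 = 27, M2 = 35
y1 = 27^(-1) mod 35 = 13
y2 = 35^(-1) mod 27 = 17
x = (7×27×13 + 1×35×17) mod 945 = 217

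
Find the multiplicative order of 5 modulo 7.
6

7 is prime, so ord(5) divides φ(7) = 6.
Divisors of 6: 1, 2, 3, 6.
Repeated squaring: 5^1 ≡ 5, 5^2 ≡ 4, 5^4 ≡ 2 (mod 7).
Test 5^d mod 7 for each divisor d in increasing order:
5^1 ≡ 5
5^2 ≡ 4
5^3 = 5^2·5^1 ≡ 6
5^6 = 5^4·5^2 ≡ 1  ← first divisor giving 1
The order is 6.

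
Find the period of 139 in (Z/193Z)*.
96

193 is prime, so ord(139) divides φ(193) = 192.
Divisors of 192: 1, 2, 3, 4, 6, 8, 12, 16, 24, 32, 48, 64, 96, 192.
Repeated squaring: 139^1 ≡ 139, 139^2 ≡ 21, 139^4 ≡ 55, 139^8 ≡ 130, 139^16 ≡ 109, 139^32 ≡ 108, 139^64 ≡ 84, 139^128 ≡ 108 (mod 193).
Test 139^d mod 193 for each divisor d in increasing order:
139^1 ≡ 139
139^2 ≡ 21
139^3 = 139^2·139^1 ≡ 24
139^4 ≡ 55
139^6 = 139^4·139^2 ≡ 190
139^8 ≡ 130
139^12 = 139^8·139^4 ≡ 9
139^16 ≡ 109
139^24 = 139^16·139^8 ≡ 81
139^32 ≡ 108
139^48 = 139^32·139^16 ≡ 192
139^64 ≡ 84
139^96 = 139^64·139^32 ≡ 1  ← first divisor giving 1
The order is 96.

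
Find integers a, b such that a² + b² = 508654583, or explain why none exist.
Not possible

Factorization: 508654583 = 73 × 191^3
By Fermat: n is sum of two squares iff every prime p ≡ 3 (mod 4) appears to even power.
Prime(s) ≡ 3 (mod 4) with odd exponent: [(191, 3)]
Therefore 508654583 cannot be expressed as a² + b².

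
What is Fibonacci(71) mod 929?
31

Matrix identity: Q^n = [[F_(n+1), F_n], [F_n, F_(n-1)]] with Q = [[1,1],[1,0]].
n = 71 = 1000111₂. Square-and-multiply, entries mod 929:
Q^1 = [[1,1],[1,0]]
Q^2 = (Q^1)² = [[2,1],[1,1]]
Q^4 = (Q^2)² = [[5,3],[3,2]]
Q^8 = (Q^4)² = [[34,21],[21,13]]
Q^17 = (Q^8)²·Q = [[726,668],[668,58]]
Q^35 = (Q^17)²·Q = [[393,637],[637,685]]
Q^71 = (Q^35)²·Q = [[186,31],[31,155]]
F_71 mod 929 = Q^71[0][1] = 31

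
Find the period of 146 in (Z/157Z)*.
78

157 is prime, so ord(146) divides φ(157) = 156.
Divisors of 156: 1, 2, 3, 4, 6, 12, 13, 26, 39, 52, 78, 156.
Repeated squaring: 146^1 ≡ 146, 146^2 ≡ 121, 146^4 ≡ 40, 146^8 ≡ 30, 146^16 ≡ 115, 146^32 ≡ 37, 146^64 ≡ 113, 146^128 ≡ 52 (mod 157).
Test 146^d mod 157 for each divisor d in increasing order:
146^1 ≡ 146
146^2 ≡ 121
146^3 = 146^2·146^1 ≡ 82
146^4 ≡ 40
146^6 = 146^4·146^2 ≡ 130
146^12 = 146^8·146^4 ≡ 101
146^13 = 146^8·146^4·146^1 ≡ 145
146^26 = 146^16·146^8·146^2 ≡ 144
146^39 = 146^32·146^4·146^2·146^1 ≡ 156
146^52 = 146^32·146^16·146^4 ≡ 12
146^78 = 146^64·146^8·146^4·146^2 ≡ 1  ← first divisor giving 1
The order is 78.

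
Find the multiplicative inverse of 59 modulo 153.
83

gcd(59, 153) = 1, so the inverse exists.
Extended Euclidean algorithm on (153, 59):
153 = 2 × 59 + 35  ⟹  35 = (1)·153 + (-2)·59
59 = 1 × 35 + 24  ⟹  24 = (-1)·153 + (3)·59
35 = 1 × 24 + 11  ⟹  11 = (2)·153 + (-5)·59
24 = 2 × 11 + 2  ⟹  2 = (-5)·153 + (13)·59
11 = 5 × 2 + 1  ⟹  1 = (27)·153 + (-70)·59
So (-70)·59 ≡ 1 (mod 153), i.e. 59^(-1) ≡ -70 ≡ 83 (mod 153).
Check: 59 × 83 = 4897 ≡ 1 (mod 153)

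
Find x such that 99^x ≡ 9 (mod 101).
38

Baby-step giant-step with step n = ⌈√101⌉ = 11.
Baby steps 99^j mod 101 (j:value) for j=0..10: 0:1, 1:99, 2:4, 3:93, 4:16, 5:69, 6:64, 7:74, 8:54, 9:94, 10:14.
Giant-step multiplier: 99^(-11) ≡ 99^(100-11) = 99^89 ≡ 18 (mod 101).
Giant steps γ_i = 9·18^i mod 101: γ_0=9, γ_1=61, γ_2=88, γ_3=69 (in table at j=5).
x = i·n + j = 3·11 + 5 = 38.
Check: 99^38 ≡ 9 (mod 101).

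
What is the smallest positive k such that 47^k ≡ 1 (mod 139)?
69

139 is prime, so ord(47) divides φ(139) = 138.
Divisors of 138: 1, 2, 3, 6, 23, 46, 69, 138.
Repeated squaring: 47^1 ≡ 47, 47^2 ≡ 124, 47^4 ≡ 86, 47^8 ≡ 29, 47^16 ≡ 7, 47^32 ≡ 49, 47^64 ≡ 38, 47^128 ≡ 54 (mod 139).
Test 47^d mod 139 for each divisor d in increasing order:
47^1 ≡ 47
47^2 ≡ 124
47^3 = 47^2·47^1 ≡ 129
47^6 = 47^4·47^2 ≡ 100
47^23 = 47^16·47^4·47^2·47^1 ≡ 96
47^46 = 47^32·47^8·47^4·47^2 ≡ 42
47^69 = 47^64·47^4·47^1 ≡ 1  ← first divisor giving 1
The order is 69.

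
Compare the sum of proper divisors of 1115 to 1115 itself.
deficient

Proper divisors of 1115: sum = 1 + 5 + 223 = 229
Since 229 < 1115, 1115 is deficient.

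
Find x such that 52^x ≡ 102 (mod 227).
92

Baby-step giant-step with step n = ⌈√227⌉ = 16.
Baby steps 52^j mod 227 (j:value) for j=0..15: 0:1, 1:52, 2:207, 3:95, 4:173, 5:143, 6:172, 7:91, 8:192, 9:223, 10:19, 11:80, 12:74, 13:216, 14:109, 15:220.
Giant-step multiplier: 52^(-16) ≡ 52^(226-16) = 52^210 ≡ 169 (mod 227).
Giant steps γ_i = 102·169^i mod 227: γ_0=102, γ_1=213, γ_2=131, γ_3=120, γ_4=77, γ_5=74 (in table at j=12).
x = i·n + j = 5·16 + 12 = 92.
Check: 52^92 ≡ 102 (mod 227).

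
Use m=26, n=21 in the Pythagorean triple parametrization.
(235, 1092, 1117)

Euclid's formula: a = m² - n², b = 2mn, c = m² + n²
m = 26, n = 21
a = 26² - 21² = 676 - 441 = 235
b = 2 × 26 × 21 = 1092
c = 26² + 21² = 676 + 441 = 1117
Verification: 235² + 1092² = 55225 + 1192464 = 1247689 = 1117² ✓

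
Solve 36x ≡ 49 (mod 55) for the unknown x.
x ≡ 9 (mod 55)

gcd(36, 55) = 1, which divides 49, so solutions exist.
Find 36^(-1) mod 55 by the extended Euclidean algorithm:
55 = 1 × 36 + 19  ⟹  19 = (1)·55 + (-1)·36
36 = 1 × 19 + 17  ⟹  17 = (-1)·55 + (2)·36
19 = 1 × 17 + 2  ⟹  2 = (2)·55 + (-3)·36
17 = 8 × 2 + 1  ⟹  1 = (-17)·55 + (26)·36
So (26)·36 ≡ 1 (mod 55), i.e. 36^(-1) ≡ 26 (mod 55).
x ≡ 26 × 49 = 1274 ≡ 9 (mod 55).
Check: 36 × 9 = 324 ≡ 49 (mod 55).
Unique solution: x ≡ 9 (mod 55)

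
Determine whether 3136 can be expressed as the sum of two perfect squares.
0² + 56² (a=0, b=56)

Factorization: 3136 = 2^6 × 7^2
By Fermat: n is sum of two squares iff every prime p ≡ 3 (mod 4) appears to even power.
All primes ≡ 3 (mod 4) appear to even power.
Search a = 0, 1, 2, … for 3136 - a² a perfect square: first hit at a = 0: 3136 - 0 = 3136 = 56².
3136 = 0² + 56² = 0 + 3136 ✓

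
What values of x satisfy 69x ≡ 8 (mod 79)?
x ≡ 15 (mod 79)

gcd(69, 79) = 1, which divides 8, so solutions exist.
Find 69^(-1) mod 79 by the extended Euclidean algorithm:
79 = 1 × 69 + 10  ⟹  10 = (1)·79 + (-1)·69
69 = 6 × 10 + 9  ⟹  9 = (-6)·79 + (7)·69
10 = 1 × 9 + 1  ⟹  1 = (7)·79 + (-8)·69
So (-8)·69 ≡ 1 (mod 79), i.e. 69^(-1) ≡ -8 ≡ 71 (mod 79).
x ≡ 71 × 8 = 568 ≡ 15 (mod 79).
Check: 69 × 15 = 1035 ≡ 8 (mod 79).
Unique solution: x ≡ 15 (mod 79)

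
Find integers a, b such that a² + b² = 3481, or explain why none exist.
0² + 59² (a=0, b=59)

Factorization: 3481 = 59^2
By Fermat: n is sum of two squares iff every prime p ≡ 3 (mod 4) appears to even power.
All primes ≡ 3 (mod 4) appear to even power.
Search a = 0, 1, 2, … for 3481 - a² a perfect square: first hit at a = 0: 3481 - 0 = 3481 = 59².
3481 = 0² + 59² = 0 + 3481 ✓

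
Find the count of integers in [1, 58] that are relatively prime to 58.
28

58 = 2 × 29
φ(n) = n × ∏(1 - 1/p) for each prime p dividing n
φ(58) = 58 × (1 - 1/2) × (1 - 1/29) = 28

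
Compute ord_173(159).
86

173 is prime, so ord(159) divides φ(173) = 172.
Divisors of 172: 1, 2, 4, 43, 86, 172.
Repeated squaring: 159^1 ≡ 159, 159^2 ≡ 23, 159^4 ≡ 10, 159^8 ≡ 100, 159^16 ≡ 139, 159^32 ≡ 118, 159^64 ≡ 84, 159^128 ≡ 136 (mod 173).
Test 159^d mod 173 for each divisor d in increasing order:
159^1 ≡ 159
159^2 ≡ 23
159^4 ≡ 10
159^43 = 159^32·159^8·159^2·159^1 ≡ 172
159^86 = 159^64·159^16·159^4·159^2 ≡ 1  ← first divisor giving 1
The order is 86.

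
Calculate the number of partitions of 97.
133230930

p(n) counts ways to write n as a sum of positive integers (order ignored).
Euler's pentagonal recurrence: p(k) = p(k-1) + p(k-2) - p(k-5) - p(k-7) + p(k-12) + p(k-15) - ... (offsets j(3j∓1)/2, signs ++--, p(0)=1, p(<0)=0).
DP table for k = 0..96: p(0)=1, p(1)=1, p(2)=2, p(3)=3, p(4)=5, p(5)=7, p(6)=11, p(7)=15, p(8)=22, p(9)=30, p(10)=42, p(11)=56, p(12)=77, p(13)=101, p(14)=135, p(15)=176, p(16)=231, p(17)=297, p(18)=385, p(19)=490, p(20)=627, p(21)=792, p(22)=1002, p(23)=1255, p(24)=1575, p(25)=1958, p(26)=2436, p(27)=3010, p(28)=3718, p(29)=4565, p(30)=5604, p(31)=6842, p(32)=8349, p(33)=10143, p(34)=12310, p(35)=14883, p(36)=17977, p(37)=21637, p(38)=26015, p(39)=31185, p(40)=37338, p(41)=44583, p(42)=53174, p(43)=63261, p(44)=75175, p(45)=89134, p(46)=105558, p(47)=124754, p(48)=147273, p(49)=173525, p(50)=204226, p(51)=239943, p(52)=281589, p(53)=329931, p(54)=386155, p(55)=451276, p(56)=526823, p(57)=614154, p(58)=715220, p(59)=831820, p(60)=966467, p(61)=1121505, p(62)=1300156, p(63)=1505499, p(64)=1741630, p(65)=2012558, p(66)=2323520, p(67)=2679689, p(68)=3087735, p(69)=3554345, p(70)=4087968, p(71)=4697205, p(72)=5392783, p(73)=6185689, p(74)=7089500, p(75)=8118264, p(76)=9289091, p(77)=10619863, p(78)=12132164, p(79)=13848650, p(80)=15796476, p(81)=18004327, p(82)=20506255, p(83)=23338469, p(84)=26543660, p(85)=30167357, p(86)=34262962, p(87)=38887673, p(88)=44108109, p(89)=49995925, p(90)=56634173, p(91)=64112359, p(92)=72533807, p(93)=82010177, p(94)=92669720, p(95)=104651419, p(96)=118114304.
Final step: p(97) = p(96) + p(95) - p(92) - p(90) + p(85) + p(82) - p(75) - p(71) + p(62) + p(57) - p(46) - p(40) + p(27) + p(20) - p(5)
= 118114304 + 104651419 - 72533807 - 56634173 + 30167357 + 20506255 - 8118264 - 4697205 + 1300156 + 614154 - 105558 - 37338 + 3010 + 627 - 7
= 133230930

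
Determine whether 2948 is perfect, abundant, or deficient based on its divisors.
deficient

Proper divisors of 2948: sum = 1 + 2 + 4 + 11 + 22 + 44 + 67 + 134 + 268 + 737 + 1474 = 2764
Since 2764 < 2948, 2948 is deficient.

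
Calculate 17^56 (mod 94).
75

Repeated squaring. Binary of 56 = 111000.
17^1 ≡ 17 (mod 94); 17^2 ≡ 7 (mod 94); 17^4 ≡ 49 (mod 94); 17^8 ≡ 51 (mod 94); 17^16 ≡ 63 (mod 94); 17^32 ≡ 21 (mod 94)
17^56 = 17^8 × 17^16 × 17^32 ≡ 75 (mod 94)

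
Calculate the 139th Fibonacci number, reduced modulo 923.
1

Matrix identity: Q^n = [[F_(n+1), F_n], [F_n, F_(n-1)]] with Q = [[1,1],[1,0]].
n = 139 = 10001011₂. Square-and-multiply, entries mod 923:
Q^1 = [[1,1],[1,0]]
Q^2 = (Q^1)² = [[2,1],[1,1]]
Q^4 = (Q^2)² = [[5,3],[3,2]]
Q^8 = (Q^4)² = [[34,21],[21,13]]
Q^17 = (Q^8)²·Q = [[738,674],[674,64]]
Q^34 = (Q^17)² = [[234,593],[593,564]]
Q^69 = (Q^34)²·Q = [[0,285],[285,638]]
Q^139 = (Q^69)²·Q = [[0,1],[1,922]]
F_139 mod 923 = Q^139[0][1] = 1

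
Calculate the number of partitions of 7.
15

p(n) counts ways to write n as a sum of positive integers (order ignored).
Examples: 7; 6 + 1; 5 + 2; 5 + 1 + 1; 4 + 3; ... (15 total)
p(7) = 15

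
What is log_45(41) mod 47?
43

Baby-step giant-step with step n = ⌈√47⌉ = 7.
Baby steps 45^j mod 47 (j:value) for j=0..6: 0:1, 1:45, 2:4, 3:39, 4:16, 5:15, 6:17.
Giant-step multiplier: 45^(-7) ≡ 45^(46-7) = 45^39 ≡ 29 (mod 47).
Giant steps γ_i = 41·29^i mod 47: γ_0=41, γ_1=14, γ_2=30, γ_3=24, γ_4=38, γ_5=21, γ_6=45 (in table at j=1).
x = i·n + j = 6·7 + 1 = 43.
Check: 45^43 ≡ 41 (mod 47).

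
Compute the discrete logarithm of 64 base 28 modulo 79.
72

Baby-step giant-step with step n = ⌈√79⌉ = 9.
Baby steps 28^j mod 79 (j:value) for j=0..8: 0:1, 1:28, 2:73, 3:69, 4:36, 5:60, 6:21, 7:35, 8:32.
Giant-step multiplier: 28^(-9) ≡ 28^(78-9) = 28^69 ≡ 41 (mod 79).
Giant steps γ_i = 64·41^i mod 79: γ_0=64, γ_1=17, γ_2=65, γ_3=58, γ_4=8, γ_5=12, γ_6=18, γ_7=27, γ_8=1 (in table at j=0).
x = i·n + j = 8·9 + 0 = 72.
Check: 28^72 ≡ 64 (mod 79).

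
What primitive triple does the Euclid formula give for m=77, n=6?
(5893, 924, 5965)

Euclid's formula: a = m² - n², b = 2mn, c = m² + n²
m = 77, n = 6
a = 77² - 6² = 5929 - 36 = 5893
b = 2 × 77 × 6 = 924
c = 77² + 6² = 5929 + 36 = 5965
Verification: 5893² + 924² = 34727449 + 853776 = 35581225 = 5965² ✓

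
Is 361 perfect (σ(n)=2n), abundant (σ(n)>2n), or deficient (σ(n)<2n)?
deficient

Proper divisors of 361: sum = 1 + 19 = 20
Since 20 < 361, 361 is deficient.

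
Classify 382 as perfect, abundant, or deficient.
deficient

Proper divisors of 382: sum = 1 + 2 + 191 = 194
Since 194 < 382, 382 is deficient.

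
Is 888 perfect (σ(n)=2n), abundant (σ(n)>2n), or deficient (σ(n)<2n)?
abundant

Proper divisors of 888: sum = 1 + 2 + 3 + 4 + 6 + 8 + 12 + 24 + 37 + 74 + 111 + 148 + 222 + 296 + 444 = 1392
Since 1392 > 888, 888 is abundant.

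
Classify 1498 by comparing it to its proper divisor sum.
deficient

Proper divisors of 1498: sum = 1 + 2 + 7 + 14 + 107 + 214 + 749 = 1094
Since 1094 < 1498, 1498 is deficient.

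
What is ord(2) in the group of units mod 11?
10

11 is prime, so ord(2) divides φ(11) = 10.
Divisors of 10: 1, 2, 5, 10.
Repeated squaring: 2^1 ≡ 2, 2^2 ≡ 4, 2^4 ≡ 5, 2^8 ≡ 3 (mod 11).
Test 2^d mod 11 for each divisor d in increasing order:
2^1 ≡ 2
2^2 ≡ 4
2^5 = 2^4·2^1 ≡ 10
2^10 = 2^8·2^2 ≡ 1  ← first divisor giving 1
The order is 10.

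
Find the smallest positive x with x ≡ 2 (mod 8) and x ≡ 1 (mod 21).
106

Using Chinese Remainder Theorem:
M = 8 × 21 = 168
M1 = 21, M2 = 8
y1 = 21^(-1) mod 8 = 5
y2 = 8^(-1) mod 21 = 8
x = (2×21×5 + 1×8×8) mod 168 = 106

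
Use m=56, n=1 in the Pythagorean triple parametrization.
(3135, 112, 3137)

Euclid's formula: a = m² - n², b = 2mn, c = m² + n²
m = 56, n = 1
a = 56² - 1² = 3136 - 1 = 3135
b = 2 × 56 × 1 = 112
c = 56² + 1² = 3136 + 1 = 3137
Verification: 3135² + 112² = 9828225 + 12544 = 9840769 = 3137² ✓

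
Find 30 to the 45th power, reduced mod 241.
211

Repeated squaring. Binary of 45 = 101101.
30^1 ≡ 30 (mod 241); 30^2 ≡ 177 (mod 241); 30^4 ≡ 240 (mod 241); 30^8 ≡ 1 (mod 241); 30^16 ≡ 1 (mod 241); 30^32 ≡ 1 (mod 241)
30^45 = 30^1 × 30^4 × 30^8 × 30^32 ≡ 211 (mod 241)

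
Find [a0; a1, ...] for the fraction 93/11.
[8; 2, 5]

Euclidean algorithm steps:
93 = 8 × 11 + 5
11 = 2 × 5 + 1
5 = 5 × 1 + 0
Continued fraction: [8; 2, 5]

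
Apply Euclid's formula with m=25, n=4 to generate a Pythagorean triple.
(609, 200, 641)

Euclid's formula: a = m² - n², b = 2mn, c = m² + n²
m = 25, n = 4
a = 25² - 4² = 625 - 16 = 609
b = 2 × 25 × 4 = 200
c = 25² + 4² = 625 + 16 = 641
Verification: 609² + 200² = 370881 + 40000 = 410881 = 641² ✓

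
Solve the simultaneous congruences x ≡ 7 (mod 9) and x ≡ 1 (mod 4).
25

Using Chinese Remainder Theorem:
M = 9 × 4 = 36
M1 = 4, M2 = 9
y1 = 4^(-1) mod 9 = 7
y2 = 9^(-1) mod 4 = 1
x = (7×4×7 + 1×9×1) mod 36 = 25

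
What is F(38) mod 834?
257

Matrix identity: Q^n = [[F_(n+1), F_n], [F_n, F_(n-1)]] with Q = [[1,1],[1,0]].
n = 38 = 100110₂. Square-and-multiply, entries mod 834:
Q^1 = [[1,1],[1,0]]
Q^2 = (Q^1)² = [[2,1],[1,1]]
Q^4 = (Q^2)² = [[5,3],[3,2]]
Q^9 = (Q^4)²·Q = [[55,34],[34,21]]
Q^19 = (Q^9)²·Q = [[93,11],[11,82]]
Q^38 = (Q^19)² = [[430,257],[257,173]]
F_38 mod 834 = Q^38[0][1] = 257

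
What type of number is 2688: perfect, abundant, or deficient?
abundant

Proper divisors of 2688: sum = 1 + 2 + 3 + 4 + 6 + 7 + 8 + 12 + ... + 448 + 672 + 896 + 1344 (31 divisors) = 5472
Since 5472 > 2688, 2688 is abundant.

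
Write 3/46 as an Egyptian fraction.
1/16 + 1/368

Greedy algorithm:
3/46: ceiling(46/3) = 16, use 1/16
1/368: ceiling(368/1) = 368, use 1/368
Result: 3/46 = 1/16 + 1/368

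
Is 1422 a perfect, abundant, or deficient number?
abundant

Proper divisors of 1422: sum = 1 + 2 + 3 + 6 + 9 + 18 + 79 + 158 + 237 + 474 + 711 = 1698
Since 1698 > 1422, 1422 is abundant.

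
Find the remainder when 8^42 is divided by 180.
64

Repeated squaring. Binary of 42 = 101010.
8^1 ≡ 8 (mod 180); 8^2 ≡ 64 (mod 180); 8^4 ≡ 136 (mod 180); 8^8 ≡ 136 (mod 180); 8^16 ≡ 136 (mod 180); 8^32 ≡ 136 (mod 180)
8^42 = 8^2 × 8^8 × 8^32 ≡ 64 (mod 180)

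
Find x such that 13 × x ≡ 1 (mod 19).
3

gcd(13, 19) = 1, so the inverse exists.
Extended Euclidean algorithm on (19, 13):
19 = 1 × 13 + 6  ⟹  6 = (1)·19 + (-1)·13
13 = 2 × 6 + 1  ⟹  1 = (-2)·19 + (3)·13
So (3)·13 ≡ 1 (mod 19), i.e. 13^(-1) ≡ 3 (mod 19).
Check: 13 × 3 = 39 ≡ 1 (mod 19)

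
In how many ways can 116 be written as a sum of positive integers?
1188908248

p(n) counts ways to write n as a sum of positive integers (order ignored).
Euler's pentagonal recurrence: p(k) = p(k-1) + p(k-2) - p(k-5) - p(k-7) + p(k-12) + p(k-15) - ... (offsets j(3j∓1)/2, signs ++--, p(0)=1, p(<0)=0).
DP table for k = 0..115: p(0)=1, p(1)=1, p(2)=2, p(3)=3, p(4)=5, p(5)=7, p(6)=11, p(7)=15, p(8)=22, p(9)=30, p(10)=42, p(11)=56, p(12)=77, p(13)=101, p(14)=135, p(15)=176, p(16)=231, p(17)=297, p(18)=385, p(19)=490, p(20)=627, p(21)=792, p(22)=1002, p(23)=1255, p(24)=1575, p(25)=1958, p(26)=2436, p(27)=3010, p(28)=3718, p(29)=4565, p(30)=5604, p(31)=6842, p(32)=8349, p(33)=10143, p(34)=12310, p(35)=14883, p(36)=17977, p(37)=21637, p(38)=26015, p(39)=31185, p(40)=37338, p(41)=44583, p(42)=53174, p(43)=63261, p(44)=75175, p(45)=89134, p(46)=105558, p(47)=124754, p(48)=147273, p(49)=173525, p(50)=204226, p(51)=239943, p(52)=281589, p(53)=329931, p(54)=386155, p(55)=451276, p(56)=526823, p(57)=614154, p(58)=715220, p(59)=831820, p(60)=966467, p(61)=1121505, p(62)=1300156, p(63)=1505499, p(64)=1741630, p(65)=2012558, p(66)=2323520, p(67)=2679689, p(68)=3087735, p(69)=3554345, p(70)=4087968, p(71)=4697205, p(72)=5392783, p(73)=6185689, p(74)=7089500, p(75)=8118264, p(76)=9289091, p(77)=10619863, p(78)=12132164, p(79)=13848650, p(80)=15796476, p(81)=18004327, p(82)=20506255, p(83)=23338469, p(84)=26543660, p(85)=30167357, p(86)=34262962, p(87)=38887673, p(88)=44108109, p(89)=49995925, p(90)=56634173, p(91)=64112359, p(92)=72533807, p(93)=82010177, p(94)=92669720, p(95)=104651419, p(96)=118114304, p(97)=133230930, p(98)=150198136, p(99)=169229875, p(100)=190569292, p(101)=214481126, p(102)=241265379, p(103)=271248950, p(104)=304801365, p(105)=342325709, p(106)=384276336, p(107)=431149389, p(108)=483502844, p(109)=541946240, p(110)=607163746, p(111)=679903203, p(112)=761002156, p(113)=851376628, p(114)=952050665, p(115)=1064144451.
Final step: p(116) = p(115) + p(114) - p(111) - p(109) + p(104) + p(101) - p(94) - p(90) + p(81) + p(76) - p(65) - p(59) + p(46) + p(39) - p(24) - p(16)
= 1064144451 + 952050665 - 679903203 - 541946240 + 304801365 + 214481126 - 92669720 - 56634173 + 18004327 + 9289091 - 2012558 - 831820 + 105558 + 31185 - 1575 - 231
= 1188908248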